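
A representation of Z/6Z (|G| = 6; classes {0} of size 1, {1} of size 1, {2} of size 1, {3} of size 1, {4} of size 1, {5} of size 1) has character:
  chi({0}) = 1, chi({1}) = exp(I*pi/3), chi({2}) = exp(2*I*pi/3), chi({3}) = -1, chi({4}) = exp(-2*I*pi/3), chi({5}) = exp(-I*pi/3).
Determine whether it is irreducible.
Irreducible: <chi, chi> = 1.

Details: <chi, chi> = (1/|G|) sum_C |C| * |chi(C)|^2 = (1/6)[1*|1|^2 + 1*|exp(I*pi/3)|^2 + 1*|exp(2*I*pi/3)|^2 + 1*|-1|^2 + 1*|exp(-2*I*pi/3)|^2 + 1*|exp(-I*pi/3)|^2]
  = (1/6)[(1) + (1) + (1) + (1) + (1) + (1)] = 6/6 = 1.
(Exp terms are combined using exp(i*s)*conj(exp(i*t)) = exp(i*(s-t)), and sums of them are collapsed using the identity that for every m > 1 the m distinct m-th roots of unity sum to 0, e.g. 1 + exp(2*I*pi/3) + exp(-2*I*pi/3) = 0.)
A character is irreducible iff <chi, chi> = 1, so this representation is irreducible.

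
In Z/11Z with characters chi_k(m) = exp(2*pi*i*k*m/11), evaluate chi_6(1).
chi_6(1) = zeta_11^6 = exp(-10*I*pi/11)

Derivation: chi_6(1) = zeta_11^(6*1) = zeta_11^6. Since zeta_11^11 = 1, this equals zeta_11^6 = exp(2*pi*i*6/11) = exp(-10*I*pi/11).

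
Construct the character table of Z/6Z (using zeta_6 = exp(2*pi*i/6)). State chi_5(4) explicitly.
Character table of Z/6Z (irreps indexed chi_0,...,chi_5 with chi_k(m) = zeta_6^(k*m), zeta_6 = exp(2*pi*i/6)):
  irrep \ class  {0} (size 1)  {1} (size 1)    {2} (size 1)    {3} (size 1)  {4} (size 1)    {5} (size 1)  
  chi_0          1             1               1               1             1               1             
  chi_1          1             exp(I*pi/3)     exp(2*I*pi/3)   -1            exp(-2*I*pi/3)  exp(-I*pi/3)  
  chi_2          1             exp(2*I*pi/3)   exp(-2*I*pi/3)  1             exp(2*I*pi/3)   exp(-2*I*pi/3)
  chi_3          1             -1              1               -1            1               -1            
  chi_4          1             exp(-2*I*pi/3)  exp(2*I*pi/3)   1             exp(-2*I*pi/3)  exp(2*I*pi/3) 
  chi_5          1             exp(-I*pi/3)    exp(-2*I*pi/3)  -1            exp(2*I*pi/3)   exp(I*pi/3)   

Spot check: chi_5(4) = zeta_6^(5*4) = zeta_6^20 = exp(2*I*pi/3).

Derivation: Z/6Z is abelian, so all 6 irreducible complex representations are 1-dimensional. They are given by chi_k(m) = zeta_6^(k*m) for k = 0,...,5. Row orthogonality: sum_m chi_k(m) conj(chi_l(m)) = 6 * [k = l].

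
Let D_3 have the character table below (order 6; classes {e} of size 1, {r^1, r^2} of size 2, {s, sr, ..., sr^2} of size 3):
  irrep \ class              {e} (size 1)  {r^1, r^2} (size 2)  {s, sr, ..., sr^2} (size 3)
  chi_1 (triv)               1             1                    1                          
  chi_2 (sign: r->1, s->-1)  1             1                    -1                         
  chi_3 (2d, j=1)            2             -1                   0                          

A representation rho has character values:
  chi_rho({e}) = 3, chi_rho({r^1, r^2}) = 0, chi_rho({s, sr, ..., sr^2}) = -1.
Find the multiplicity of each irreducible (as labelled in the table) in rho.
Multiplicities: chi_1: 0, chi_2: 1, chi_3: 1.

Why: Use <chi_rho, chi> = (1/|G|) sum_C |C| * chi_rho(C) * conj(chi(C)) with |G| = 6 for each irreducible chi in the table:
  <chi_rho, chi_1> = (1/6)[1*(3)*conj(1) + 2*(0)*conj(1) + 3*(-1)*conj(1)]
      = (1/6)[(3) + (0) + (-3)] = 0/6 = 0
  <chi_rho, chi_2> = (1/6)[1*(3)*conj(1) + 2*(0)*conj(1) + 3*(-1)*conj(-1)]
      = (1/6)[(3) + (0) + (3)] = 6/6 = 1
  <chi_rho, chi_3> = (1/6)[1*(3)*conj(2) + 2*(0)*conj(-1) + 3*(-1)*conj(0)]
      = (1/6)[(6) + (0) + (0)] = 6/6 = 1
Dimension check: dim(rho) = sum (mult * dim) = 0*1 + 1*1 + 1*2 = 3 = chi_rho(e) = 3.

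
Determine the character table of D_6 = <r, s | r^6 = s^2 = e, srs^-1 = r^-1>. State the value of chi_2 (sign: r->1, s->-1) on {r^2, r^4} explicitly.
Conjugacy classes: {e} of size 1, {r^3} of size 1, {r^1, r^5} of size 2, {r^2, r^4} of size 2, {s, sr^2, ...} of size 3, {sr, sr^3, ...} of size 3.
Character table:
  irrep \ class              {e} (size 1)  {r^3} (size 1)  {r^1, r^5} (size 2)  {r^2, r^4} (size 2)  {s, sr^2, ...} (size 3)  {sr, sr^3, ...} (size 3)
  chi_1 (triv)               1             1               1                    1                    1                        1                       
  chi_2 (sign: r->1, s->-1)  1             1               1                    1                    -1                       -1                      
  chi_3 (r->-1, s->1)        1             -1              -1                   1                    1                        -1                      
  chi_4 (r->-1, s->-1)       1             -1              -1                   1                    -1                       1                       
  chi_5 (2d, j=1)            2             -2              1                    -1                   0                        0                       
  chi_6 (2d, j=2)            2             2               -1                   -1                   0                        0                       

Spot check: chi_2 (sign: r->1, s->-1) on {r^2, r^4} = 1.

Why: D_6 has order 2*6 = 12 with 6 conjugacy classes, hence 6 irreducibles. Sum of squared dims 1 + 1 + 1 + 1 + 4 + 4 = 12 = |G|. Linear characters come from the abelianisation; the 2-dimensional irreps have character r^k -> 2*cos(2*pi*j*k/6), reflections -> 0.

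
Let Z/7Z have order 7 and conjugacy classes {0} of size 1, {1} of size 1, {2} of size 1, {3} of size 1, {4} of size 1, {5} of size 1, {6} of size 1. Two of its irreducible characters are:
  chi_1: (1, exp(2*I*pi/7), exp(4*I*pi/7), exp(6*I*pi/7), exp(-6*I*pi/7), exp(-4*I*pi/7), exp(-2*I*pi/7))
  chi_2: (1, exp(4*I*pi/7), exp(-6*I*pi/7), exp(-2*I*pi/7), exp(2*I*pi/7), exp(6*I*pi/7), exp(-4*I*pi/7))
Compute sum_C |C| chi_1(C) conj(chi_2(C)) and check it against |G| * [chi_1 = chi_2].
Sum = 0; so <chi_1, chi_2> = 0 (distinct irreducibles are orthogonal).

Argument: Compute term by term over conjugacy classes (|C| * chi_1(C) * conj(chi_2(C))):
  1*(1)*conj(1) + 1*(exp(2*I*pi/7))*conj(exp(4*I*pi/7)) + 1*(exp(4*I*pi/7))*conj(exp(-6*I*pi/7)) + 1*(exp(6*I*pi/7))*conj(exp(-2*I*pi/7)) + 1*(exp(-6*I*pi/7))*conj(exp(2*I*pi/7)) + 1*(exp(-4*I*pi/7))*conj(exp(6*I*pi/7)) + 1*(exp(-2*I*pi/7))*conj(exp(-4*I*pi/7))
  = (1) + (exp(-2*I*pi/7)) + (exp(-4*I*pi/7)) + (exp(-6*I*pi/7)) + (exp(6*I*pi/7)) + (exp(4*I*pi/7)) + (exp(2*I*pi/7))
  = 0.
(Exp terms are combined using exp(i*s)*conj(exp(i*t)) = exp(i*(s-t)), and sums of them are collapsed using the identity that for every m > 1 the m distinct m-th roots of unity sum to 0, e.g. 1 + exp(2*I*pi/3) + exp(-2*I*pi/3) = 0.)
Dividing by |G| = 7 gives 0/7 = 0, matching the row-orthogonality relation <chi_1, chi_2> = [chi_1 = chi_2].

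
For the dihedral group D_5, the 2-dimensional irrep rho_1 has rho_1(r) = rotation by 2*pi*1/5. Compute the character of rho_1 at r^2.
chi_{rho_1}(r^2) = 2*cos(2*pi*1*2/5) = -sqrt(5)/2 - 1/2

Why: rho_1(r^2) is rotation by angle 2*pi*1*2/5, whose trace is 2*cos(2*pi*1*2/5) = -sqrt(5)/2 - 1/2.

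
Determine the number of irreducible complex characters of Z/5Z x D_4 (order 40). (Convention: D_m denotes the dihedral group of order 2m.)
25

Solution. The number of irreducible complex representations of a finite group equals its number of conjugacy classes. For a direct product, #classes(G x H) = #classes(G) * #classes(H). Z/5Z has 5 classes (abelian), D_4 has 5 classes, so 5 * 5 = 25, so Z/5Z x D_4 (order 40) has exactly 25 irreducible complex representations.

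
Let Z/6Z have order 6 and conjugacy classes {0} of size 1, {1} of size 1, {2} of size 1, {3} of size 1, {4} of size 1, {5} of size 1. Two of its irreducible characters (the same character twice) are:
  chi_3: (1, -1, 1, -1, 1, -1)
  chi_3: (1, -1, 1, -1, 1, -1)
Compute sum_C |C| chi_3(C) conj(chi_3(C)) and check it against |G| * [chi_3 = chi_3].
Sum = 6 = |G| = 6; so <chi_3, chi_3> = 1 (norm-1 confirms irreducibility).

Proof sketch: Compute term by term over conjugacy classes (|C| * chi_3(C) * conj(chi_3(C))):
  1*(1)*conj(1) + 1*(-1)*conj(-1) + 1*(1)*conj(1) + 1*(-1)*conj(-1) + 1*(1)*conj(1) + 1*(-1)*conj(-1)
  = (1) + (1) + (1) + (1) + (1) + (1)
  = 6.
(Exp terms are combined using exp(i*s)*conj(exp(i*t)) = exp(i*(s-t)), and sums of them are collapsed using the identity that for every m > 1 the m distinct m-th roots of unity sum to 0, e.g. 1 + exp(2*I*pi/3) + exp(-2*I*pi/3) = 0.)
Dividing by |G| = 6 gives 6/6 = 1, matching the row-orthogonality relation <chi_3, chi_3> = [chi_3 = chi_3].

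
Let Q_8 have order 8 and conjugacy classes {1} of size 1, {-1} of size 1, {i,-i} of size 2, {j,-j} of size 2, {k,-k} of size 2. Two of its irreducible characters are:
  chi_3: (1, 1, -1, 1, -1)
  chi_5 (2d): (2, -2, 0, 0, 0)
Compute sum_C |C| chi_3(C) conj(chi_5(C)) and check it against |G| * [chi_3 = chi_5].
Sum = 0; so <chi_3, chi_5> = 0 (distinct irreducibles are orthogonal).

Why: Compute term by term over conjugacy classes (|C| * chi_3(C) * conj(chi_5(C))):
  1*(1)*conj(2) + 1*(1)*conj(-2) + 2*(-1)*conj(0) + 2*(1)*conj(0) + 2*(-1)*conj(0)
  = (2) + (-2) + (0) + (0) + (0)
  = 0.
Dividing by |G| = 8 gives 0/8 = 0, matching the row-orthogonality relation <chi_3, chi_5> = [chi_3 = chi_5].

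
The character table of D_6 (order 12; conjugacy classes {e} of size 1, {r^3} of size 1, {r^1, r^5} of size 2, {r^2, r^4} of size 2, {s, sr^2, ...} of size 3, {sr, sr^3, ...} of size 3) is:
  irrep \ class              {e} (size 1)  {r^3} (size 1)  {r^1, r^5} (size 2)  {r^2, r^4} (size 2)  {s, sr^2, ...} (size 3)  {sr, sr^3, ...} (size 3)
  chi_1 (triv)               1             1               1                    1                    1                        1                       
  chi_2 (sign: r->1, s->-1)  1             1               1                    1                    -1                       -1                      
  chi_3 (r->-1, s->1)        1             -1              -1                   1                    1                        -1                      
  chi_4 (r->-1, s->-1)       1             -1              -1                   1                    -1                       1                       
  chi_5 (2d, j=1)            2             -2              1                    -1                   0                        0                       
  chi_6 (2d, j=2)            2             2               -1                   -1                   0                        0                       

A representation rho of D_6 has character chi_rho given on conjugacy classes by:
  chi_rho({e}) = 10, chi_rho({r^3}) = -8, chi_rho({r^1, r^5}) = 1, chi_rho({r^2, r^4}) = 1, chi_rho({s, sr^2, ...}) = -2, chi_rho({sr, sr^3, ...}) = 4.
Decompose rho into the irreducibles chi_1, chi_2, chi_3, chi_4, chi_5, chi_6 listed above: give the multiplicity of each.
Multiplicities: chi_1: 1, chi_2: 0, chi_3: 0, chi_4: 3, chi_5: 3, chi_6: 0.

Solution. Use <chi_rho, chi> = (1/|G|) sum_C |C| * chi_rho(C) * conj(chi(C)) with |G| = 12 for each irreducible chi in the table:
  <chi_rho, chi_1> = (1/12)[1*(10)*conj(1) + 1*(-8)*conj(1) + 2*(1)*conj(1) + 2*(1)*conj(1) + 3*(-2)*conj(1) + 3*(4)*conj(1)]
      = (1/12)[(10) + (-8) + (2) + (2) + (-6) + (12)] = 12/12 = 1
  <chi_rho, chi_2> = (1/12)[1*(10)*conj(1) + 1*(-8)*conj(1) + 2*(1)*conj(1) + 2*(1)*conj(1) + 3*(-2)*conj(-1) + 3*(4)*conj(-1)]
      = (1/12)[(10) + (-8) + (2) + (2) + (6) + (-12)] = 0/12 = 0
  <chi_rho, chi_3> = (1/12)[1*(10)*conj(1) + 1*(-8)*conj(-1) + 2*(1)*conj(-1) + 2*(1)*conj(1) + 3*(-2)*conj(1) + 3*(4)*conj(-1)]
      = (1/12)[(10) + (8) + (-2) + (2) + (-6) + (-12)] = 0/12 = 0
  <chi_rho, chi_4> = (1/12)[1*(10)*conj(1) + 1*(-8)*conj(-1) + 2*(1)*conj(-1) + 2*(1)*conj(1) + 3*(-2)*conj(-1) + 3*(4)*conj(1)]
      = (1/12)[(10) + (8) + (-2) + (2) + (6) + (12)] = 36/12 = 3
  <chi_rho, chi_5> = (1/12)[1*(10)*conj(2) + 1*(-8)*conj(-2) + 2*(1)*conj(1) + 2*(1)*conj(-1) + 3*(-2)*conj(0) + 3*(4)*conj(0)]
      = (1/12)[(20) + (16) + (2) + (-2) + (0) + (0)] = 36/12 = 3
  <chi_rho, chi_6> = (1/12)[1*(10)*conj(2) + 1*(-8)*conj(2) + 2*(1)*conj(-1) + 2*(1)*conj(-1) + 3*(-2)*conj(0) + 3*(4)*conj(0)]
      = (1/12)[(20) + (-16) + (-2) + (-2) + (0) + (0)] = 0/12 = 0
Dimension check: dim(rho) = sum (mult * dim) = 1*1 + 0*1 + 0*1 + 3*1 + 3*2 + 0*2 = 10 = chi_rho(e) = 10.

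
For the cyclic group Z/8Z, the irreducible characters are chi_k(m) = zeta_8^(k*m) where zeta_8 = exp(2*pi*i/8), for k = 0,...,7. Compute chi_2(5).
chi_2(5) = zeta_8^10 = I

Justification: chi_2(5) = zeta_8^(2*5) = zeta_8^10. Since zeta_8^8 = 1, this equals zeta_8^2 = exp(2*pi*i*2/8) = I.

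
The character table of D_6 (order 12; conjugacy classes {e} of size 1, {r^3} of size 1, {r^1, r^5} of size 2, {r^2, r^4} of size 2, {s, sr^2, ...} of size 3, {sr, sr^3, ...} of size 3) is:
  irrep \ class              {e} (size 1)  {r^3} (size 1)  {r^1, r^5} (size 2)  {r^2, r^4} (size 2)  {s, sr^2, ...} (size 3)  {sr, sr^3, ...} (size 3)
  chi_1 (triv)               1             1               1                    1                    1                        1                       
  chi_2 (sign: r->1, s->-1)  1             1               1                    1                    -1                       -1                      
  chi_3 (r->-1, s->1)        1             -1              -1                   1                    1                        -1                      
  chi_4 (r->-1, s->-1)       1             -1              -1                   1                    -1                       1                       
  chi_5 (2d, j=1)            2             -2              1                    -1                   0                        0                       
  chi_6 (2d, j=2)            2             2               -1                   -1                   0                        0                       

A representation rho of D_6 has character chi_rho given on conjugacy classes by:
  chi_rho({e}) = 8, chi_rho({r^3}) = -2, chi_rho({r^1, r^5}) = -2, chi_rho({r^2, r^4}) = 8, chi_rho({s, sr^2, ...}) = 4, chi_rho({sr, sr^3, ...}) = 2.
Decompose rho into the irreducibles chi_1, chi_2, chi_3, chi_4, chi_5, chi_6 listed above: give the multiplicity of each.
Multiplicities: chi_1: 3, chi_2: 0, chi_3: 3, chi_4: 2, chi_5: 0, chi_6: 0.

Proof sketch: Use <chi_rho, chi> = (1/|G|) sum_C |C| * chi_rho(C) * conj(chi(C)) with |G| = 12 for each irreducible chi in the table:
  <chi_rho, chi_1> = (1/12)[1*(8)*conj(1) + 1*(-2)*conj(1) + 2*(-2)*conj(1) + 2*(8)*conj(1) + 3*(4)*conj(1) + 3*(2)*conj(1)]
      = (1/12)[(8) + (-2) + (-4) + (16) + (12) + (6)] = 36/12 = 3
  <chi_rho, chi_2> = (1/12)[1*(8)*conj(1) + 1*(-2)*conj(1) + 2*(-2)*conj(1) + 2*(8)*conj(1) + 3*(4)*conj(-1) + 3*(2)*conj(-1)]
      = (1/12)[(8) + (-2) + (-4) + (16) + (-12) + (-6)] = 0/12 = 0
  <chi_rho, chi_3> = (1/12)[1*(8)*conj(1) + 1*(-2)*conj(-1) + 2*(-2)*conj(-1) + 2*(8)*conj(1) + 3*(4)*conj(1) + 3*(2)*conj(-1)]
      = (1/12)[(8) + (2) + (4) + (16) + (12) + (-6)] = 36/12 = 3
  <chi_rho, chi_4> = (1/12)[1*(8)*conj(1) + 1*(-2)*conj(-1) + 2*(-2)*conj(-1) + 2*(8)*conj(1) + 3*(4)*conj(-1) + 3*(2)*conj(1)]
      = (1/12)[(8) + (2) + (4) + (16) + (-12) + (6)] = 24/12 = 2
  <chi_rho, chi_5> = (1/12)[1*(8)*conj(2) + 1*(-2)*conj(-2) + 2*(-2)*conj(1) + 2*(8)*conj(-1) + 3*(4)*conj(0) + 3*(2)*conj(0)]
      = (1/12)[(16) + (4) + (-4) + (-16) + (0) + (0)] = 0/12 = 0
  <chi_rho, chi_6> = (1/12)[1*(8)*conj(2) + 1*(-2)*conj(2) + 2*(-2)*conj(-1) + 2*(8)*conj(-1) + 3*(4)*conj(0) + 3*(2)*conj(0)]
      = (1/12)[(16) + (-4) + (4) + (-16) + (0) + (0)] = 0/12 = 0
Dimension check: dim(rho) = sum (mult * dim) = 3*1 + 0*1 + 3*1 + 2*1 + 0*2 + 0*2 = 8 = chi_rho(e) = 8.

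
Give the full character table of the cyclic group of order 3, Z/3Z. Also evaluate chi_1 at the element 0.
Character table of Z/3Z (irreps indexed chi_0,...,chi_2 with chi_k(m) = zeta_3^(k*m), zeta_3 = exp(2*pi*i/3)):
  irrep \ class  {0} (size 1)  {1} (size 1)    {2} (size 1)  
  chi_0          1             1               1             
  chi_1          1             exp(2*I*pi/3)   exp(-2*I*pi/3)
  chi_2          1             exp(-2*I*pi/3)  exp(2*I*pi/3) 

Spot check: chi_1(0) = zeta_3^(1*0) = zeta_3^0 = 1.

Why: Z/3Z is abelian, so all 3 irreducible complex representations are 1-dimensional. They are given by chi_k(m) = zeta_3^(k*m) for k = 0,...,2. Row orthogonality: sum_m chi_k(m) conj(chi_l(m)) = 3 * [k = l].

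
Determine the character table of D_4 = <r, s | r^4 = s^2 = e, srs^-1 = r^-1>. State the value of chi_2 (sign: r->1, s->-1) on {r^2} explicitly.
Conjugacy classes: {e} of size 1, {r^2} of size 1, {r^1, r^3} of size 2, {s, sr^2, ...} of size 2, {sr, sr^3, ...} of size 2.
Character table:
  irrep \ class              {e} (size 1)  {r^2} (size 1)  {r^1, r^3} (size 2)  {s, sr^2, ...} (size 2)  {sr, sr^3, ...} (size 2)
  chi_1 (triv)               1             1               1                    1                        1                       
  chi_2 (sign: r->1, s->-1)  1             1               1                    -1                       -1                      
  chi_3 (r->-1, s->1)        1             1               -1                   1                        -1                      
  chi_4 (r->-1, s->-1)       1             1               -1                   -1                       1                       
  chi_5 (2d, j=1)            2             -2              0                    0                        0                       

Spot check: chi_2 (sign: r->1, s->-1) on {r^2} = 1.

Proof sketch: D_4 has order 2*4 = 8 with 5 conjugacy classes, hence 5 irreducibles. Sum of squared dims 1 + 1 + 1 + 1 + 4 = 8 = |G|. Linear characters come from the abelianisation; the 2-dimensional irreps have character r^k -> 2*cos(2*pi*j*k/4), reflections -> 0.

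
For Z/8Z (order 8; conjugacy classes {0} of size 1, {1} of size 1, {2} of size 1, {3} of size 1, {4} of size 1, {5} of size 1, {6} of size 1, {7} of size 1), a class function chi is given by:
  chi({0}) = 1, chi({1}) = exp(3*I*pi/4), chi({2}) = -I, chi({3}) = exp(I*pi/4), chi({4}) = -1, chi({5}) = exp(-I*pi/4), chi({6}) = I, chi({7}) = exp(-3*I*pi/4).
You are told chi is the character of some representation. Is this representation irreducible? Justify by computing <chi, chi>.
Irreducible: <chi, chi> = 1.

Reasoning: <chi, chi> = (1/|G|) sum_C |C| * |chi(C)|^2 = (1/8)[1*|1|^2 + 1*|exp(3*I*pi/4)|^2 + 1*|-I|^2 + 1*|exp(I*pi/4)|^2 + 1*|-1|^2 + 1*|exp(-I*pi/4)|^2 + 1*|I|^2 + 1*|exp(-3*I*pi/4)|^2]
  = (1/8)[(1) + (1) + (1) + (1) + (1) + (1) + (1) + (1)] = 8/8 = 1.
(Exp terms are combined using exp(i*s)*conj(exp(i*t)) = exp(i*(s-t)), and sums of them are collapsed using the identity that for every m > 1 the m distinct m-th roots of unity sum to 0, e.g. 1 + exp(2*I*pi/3) + exp(-2*I*pi/3) = 0.)
A character is irreducible iff <chi, chi> = 1, so this representation is irreducible.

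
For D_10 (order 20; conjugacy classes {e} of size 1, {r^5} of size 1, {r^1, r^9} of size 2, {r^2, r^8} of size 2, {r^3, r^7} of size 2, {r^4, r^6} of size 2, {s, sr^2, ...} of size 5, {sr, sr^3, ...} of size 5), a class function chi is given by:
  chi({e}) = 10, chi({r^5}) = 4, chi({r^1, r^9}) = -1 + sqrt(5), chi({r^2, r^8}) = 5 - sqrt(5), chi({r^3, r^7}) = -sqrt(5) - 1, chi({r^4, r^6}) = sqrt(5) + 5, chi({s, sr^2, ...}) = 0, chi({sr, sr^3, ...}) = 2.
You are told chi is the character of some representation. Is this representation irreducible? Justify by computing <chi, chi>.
Not irreducible (reducible): <chi, chi> = 14 > 1.

<chi, chi> = (1/|G|) sum_C |C| * |chi(C)|^2 = (1/20)[1*|10|^2 + 1*|4|^2 + 2*|-1 + sqrt(5)|^2 + 2*|5 - sqrt(5)|^2 + 2*|-sqrt(5) - 1|^2 + 2*|sqrt(5) + 5|^2 + 5*|0|^2 + 5*|2|^2]
  = (1/20)[(100) + (16) + (12 - 4*sqrt(5)) + (60 - 20*sqrt(5)) + (4*sqrt(5) + 12) + (20*sqrt(5) + 60) + (0) + (20)] = 280/20 = 14.
A character is irreducible iff <chi, chi> = 1, so this representation is reducible.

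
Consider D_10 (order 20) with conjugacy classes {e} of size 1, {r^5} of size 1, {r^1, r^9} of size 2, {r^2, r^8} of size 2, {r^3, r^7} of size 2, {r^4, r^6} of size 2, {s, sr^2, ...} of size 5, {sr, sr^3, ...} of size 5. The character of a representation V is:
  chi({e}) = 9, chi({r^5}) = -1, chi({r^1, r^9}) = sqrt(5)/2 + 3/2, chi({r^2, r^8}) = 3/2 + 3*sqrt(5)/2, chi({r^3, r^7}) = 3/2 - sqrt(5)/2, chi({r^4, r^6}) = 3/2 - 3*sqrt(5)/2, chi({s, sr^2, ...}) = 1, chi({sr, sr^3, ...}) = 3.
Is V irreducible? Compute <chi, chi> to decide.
Not irreducible (reducible): <chi, chi> = 10 > 1.

Explanation: <chi, chi> = (1/|G|) sum_C |C| * |chi(C)|^2 = (1/20)[1*|9|^2 + 1*|-1|^2 + 2*|sqrt(5)/2 + 3/2|^2 + 2*|3/2 + 3*sqrt(5)/2|^2 + 2*|3/2 - sqrt(5)/2|^2 + 2*|3/2 - 3*sqrt(5)/2|^2 + 5*|1|^2 + 5*|3|^2]
  = (1/20)[(81) + (1) + (3*sqrt(5) + 7) + (9*sqrt(5) + 27) + (7 - 3*sqrt(5)) + (27 - 9*sqrt(5)) + (5) + (45)] = 200/20 = 10.
A character is irreducible iff <chi, chi> = 1, so this representation is reducible.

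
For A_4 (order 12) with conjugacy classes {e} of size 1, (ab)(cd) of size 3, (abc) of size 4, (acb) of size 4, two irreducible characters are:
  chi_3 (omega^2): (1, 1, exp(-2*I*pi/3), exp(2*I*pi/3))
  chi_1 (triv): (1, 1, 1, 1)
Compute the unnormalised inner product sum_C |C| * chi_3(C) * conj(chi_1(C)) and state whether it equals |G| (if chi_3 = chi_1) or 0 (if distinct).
Sum = 0; so <chi_3, chi_1> = 0 (distinct irreducibles are orthogonal).

Details: Compute term by term over conjugacy classes (|C| * chi_3(C) * conj(chi_1(C))):
  1*(1)*conj(1) + 3*(1)*conj(1) + 4*(exp(-2*I*pi/3))*conj(1) + 4*(exp(2*I*pi/3))*conj(1)
  = (1) + (3) + (4*exp(-2*I*pi/3)) + (4*exp(2*I*pi/3))
  = 0.
(Exp terms are combined using exp(i*s)*conj(exp(i*t)) = exp(i*(s-t)), and sums of them are collapsed using the identity that for every m > 1 the m distinct m-th roots of unity sum to 0, e.g. 1 + exp(2*I*pi/3) + exp(-2*I*pi/3) = 0.)
Dividing by |G| = 12 gives 0/12 = 0, matching the row-orthogonality relation <chi_3, chi_1> = [chi_3 = chi_1].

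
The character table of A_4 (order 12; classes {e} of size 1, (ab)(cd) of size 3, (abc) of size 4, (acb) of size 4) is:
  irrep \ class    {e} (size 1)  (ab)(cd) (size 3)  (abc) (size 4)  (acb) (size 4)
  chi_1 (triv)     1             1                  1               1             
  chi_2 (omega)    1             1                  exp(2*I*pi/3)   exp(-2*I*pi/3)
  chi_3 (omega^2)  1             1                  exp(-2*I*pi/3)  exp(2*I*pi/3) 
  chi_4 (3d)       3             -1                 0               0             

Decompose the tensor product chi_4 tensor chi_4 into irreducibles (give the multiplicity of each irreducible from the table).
chi_4 tensor chi_4 = chi_1 + chi_2 + chi_3 + 2*chi_4 (all other irreducibles have multiplicity 0).

Working: The character of a tensor product is the pointwise product (chi_4 * chi_4)(C) = chi_4(C) * chi_4(C):
  {e}: (3)*(3), (ab)(cd): (-1)*(-1), (abc): (0)*(0), (acb): (0)*(0)
so (chi_4 * chi_4) takes values
  {e} -> 9, (ab)(cd) -> 1, (abc) -> 0, (acb) -> 0.
Now take the inner product of this character with each irreducible chi from the table, <chi_4*chi_4, chi> = (1/12) sum_C |C| (chi_4*chi_4)(C) conj(chi(C)):
  <chi_4*chi_4, chi_1> = (1/12)[1*(9)*conj(1) + 3*(1)*conj(1) + 4*(0)*conj(1) + 4*(0)*conj(1)]
      = (1/12)[(9) + (3) + (0) + (0)] = 12/12 = 1
  <chi_4*chi_4, chi_2> = (1/12)[1*(9)*conj(1) + 3*(1)*conj(1) + 4*(0)*conj(exp(2*I*pi/3)) + 4*(0)*conj(exp(-2*I*pi/3))]
      = (1/12)[(9) + (3) + (0) + (0)] = 12/12 = 1
  <chi_4*chi_4, chi_3> = (1/12)[1*(9)*conj(1) + 3*(1)*conj(1) + 4*(0)*conj(exp(-2*I*pi/3)) + 4*(0)*conj(exp(2*I*pi/3))]
      = (1/12)[(9) + (3) + (0) + (0)] = 12/12 = 1
  <chi_4*chi_4, chi_4> = (1/12)[1*(9)*conj(3) + 3*(1)*conj(-1) + 4*(0)*conj(0) + 4*(0)*conj(0)]
      = (1/12)[(27) + (-3) + (0) + (0)] = 24/12 = 2
(Exp terms are combined using exp(i*s)*conj(exp(i*t)) = exp(i*(s-t)), and sums of them are collapsed using the identity that for every m > 1 the m distinct m-th roots of unity sum to 0, e.g. 1 + exp(2*I*pi/3) + exp(-2*I*pi/3) = 0.)
Hence the multiplicities are chi_1: 1, chi_2: 1, chi_3: 1, chi_4: 2. Dimension check: dim(chi_4)*dim(chi_4) = 3*3 = 9 and sum (mult * dim) = 1*1 + 1*1 + 1*1 + 2*3 = 9.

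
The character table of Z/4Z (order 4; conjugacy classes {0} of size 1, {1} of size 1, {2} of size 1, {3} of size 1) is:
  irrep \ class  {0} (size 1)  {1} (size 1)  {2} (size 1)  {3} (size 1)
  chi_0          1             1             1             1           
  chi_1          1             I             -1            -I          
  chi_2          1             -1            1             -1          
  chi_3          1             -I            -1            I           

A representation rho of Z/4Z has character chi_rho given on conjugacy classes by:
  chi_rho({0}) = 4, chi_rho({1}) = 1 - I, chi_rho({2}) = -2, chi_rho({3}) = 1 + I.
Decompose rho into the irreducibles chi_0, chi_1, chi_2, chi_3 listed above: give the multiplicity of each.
Multiplicities: chi_0: 1, chi_1: 1, chi_2: 0, chi_3: 2.

Solution. Use <chi_rho, chi> = (1/|G|) sum_C |C| * chi_rho(C) * conj(chi(C)) with |G| = 4 for each irreducible chi in the table:
  <chi_rho, chi_0> = (1/4)[1*(4)*conj(1) + 1*(1 - I)*conj(1) + 1*(-2)*conj(1) + 1*(1 + I)*conj(1)]
      = (1/4)[(4) + (1 - I) + (-2) + (1 + I)] = 4/4 = 1
  <chi_rho, chi_1> = (1/4)[1*(4)*conj(1) + 1*(1 - I)*conj(I) + 1*(-2)*conj(-1) + 1*(1 + I)*conj(-I)]
      = (1/4)[(4) + (-1 - I) + (2) + (-1 + I)] = 4/4 = 1
  <chi_rho, chi_2> = (1/4)[1*(4)*conj(1) + 1*(1 - I)*conj(-1) + 1*(-2)*conj(1) + 1*(1 + I)*conj(-1)]
      = (1/4)[(4) + (-1 + I) + (-2) + (-1 - I)] = 0/4 = 0
  <chi_rho, chi_3> = (1/4)[1*(4)*conj(1) + 1*(1 - I)*conj(-I) + 1*(-2)*conj(-1) + 1*(1 + I)*conj(I)]
      = (1/4)[(4) + (1 + I) + (2) + (1 - I)] = 8/4 = 2
(Exp terms are combined using exp(i*s)*conj(exp(i*t)) = exp(i*(s-t)), and sums of them are collapsed using the identity that for every m > 1 the m distinct m-th roots of unity sum to 0, e.g. 1 + exp(2*I*pi/3) + exp(-2*I*pi/3) = 0.)
Dimension check: dim(rho) = sum (mult * dim) = 1*1 + 1*1 + 0*1 + 2*1 = 4 = chi_rho(e) = 4.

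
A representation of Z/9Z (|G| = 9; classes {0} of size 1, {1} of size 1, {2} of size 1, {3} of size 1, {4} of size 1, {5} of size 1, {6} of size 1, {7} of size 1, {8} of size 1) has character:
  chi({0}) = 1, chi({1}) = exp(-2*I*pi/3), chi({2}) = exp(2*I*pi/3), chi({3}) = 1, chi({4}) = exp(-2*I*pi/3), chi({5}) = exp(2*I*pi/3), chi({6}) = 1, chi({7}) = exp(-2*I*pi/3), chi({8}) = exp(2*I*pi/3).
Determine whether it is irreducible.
Irreducible: <chi, chi> = 1.

Working: <chi, chi> = (1/|G|) sum_C |C| * |chi(C)|^2 = (1/9)[1*|1|^2 + 1*|exp(-2*I*pi/3)|^2 + 1*|exp(2*I*pi/3)|^2 + 1*|1|^2 + 1*|exp(-2*I*pi/3)|^2 + 1*|exp(2*I*pi/3)|^2 + 1*|1|^2 + 1*|exp(-2*I*pi/3)|^2 + 1*|exp(2*I*pi/3)|^2]
  = (1/9)[(1) + (1) + (1) + (1) + (1) + (1) + (1) + (1) + (1)] = 9/9 = 1.
(Exp terms are combined using exp(i*s)*conj(exp(i*t)) = exp(i*(s-t)), and sums of them are collapsed using the identity that for every m > 1 the m distinct m-th roots of unity sum to 0, e.g. 1 + exp(2*I*pi/3) + exp(-2*I*pi/3) = 0.)
A character is irreducible iff <chi, chi> = 1, so this representation is irreducible.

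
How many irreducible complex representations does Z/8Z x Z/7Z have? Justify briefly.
56

Working: The number of irreducible complex representations of a finite group equals its number of conjugacy classes. Z/8Z x Z/7Z is abelian of order 56, so every element is its own conjugacy class: 56 classes, so Z/8Z x Z/7Z (order 56) has exactly 56 irreducible complex representations.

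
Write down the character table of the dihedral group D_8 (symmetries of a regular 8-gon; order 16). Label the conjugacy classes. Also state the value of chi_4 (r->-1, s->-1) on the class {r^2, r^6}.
Conjugacy classes: {e} of size 1, {r^4} of size 1, {r^1, r^7} of size 2, {r^2, r^6} of size 2, {r^3, r^5} of size 2, {s, sr^2, ...} of size 4, {sr, sr^3, ...} of size 4.
Character table:
  irrep \ class              {e} (size 1)  {r^4} (size 1)  {r^1, r^7} (size 2)  {r^2, r^6} (size 2)  {r^3, r^5} (size 2)  {s, sr^2, ...} (size 4)  {sr, sr^3, ...} (size 4)
  chi_1 (triv)               1             1               1                    1                    1                    1                        1                       
  chi_2 (sign: r->1, s->-1)  1             1               1                    1                    1                    -1                       -1                      
  chi_3 (r->-1, s->1)        1             1               -1                   1                    -1                   1                        -1                      
  chi_4 (r->-1, s->-1)       1             1               -1                   1                    -1                   -1                       1                       
  chi_5 (2d, j=1)            2             -2              sqrt(2)              0                    -sqrt(2)             0                        0                       
  chi_6 (2d, j=2)            2             2               0                    -2                   0                    0                        0                       
  chi_7 (2d, j=3)            2             -2              -sqrt(2)             0                    sqrt(2)              0                        0                       

Spot check: chi_4 (r->-1, s->-1) on {r^2, r^6} = 1.

Proof sketch: D_8 has order 2*8 = 16 with 7 conjugacy classes, hence 7 irreducibles. Sum of squared dims 1 + 1 + 1 + 1 + 4 + 4 + 4 = 16 = |G|. Linear characters come from the abelianisation; the 2-dimensional irreps have character r^k -> 2*cos(2*pi*j*k/8), reflections -> 0.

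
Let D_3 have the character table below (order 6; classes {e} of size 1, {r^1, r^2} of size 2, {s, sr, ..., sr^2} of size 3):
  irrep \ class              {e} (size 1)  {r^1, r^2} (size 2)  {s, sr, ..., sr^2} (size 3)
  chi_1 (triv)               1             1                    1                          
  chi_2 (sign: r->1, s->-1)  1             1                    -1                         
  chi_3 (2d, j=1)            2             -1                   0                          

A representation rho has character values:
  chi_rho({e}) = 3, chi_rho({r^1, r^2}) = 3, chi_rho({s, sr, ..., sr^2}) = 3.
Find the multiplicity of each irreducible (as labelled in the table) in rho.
Multiplicities: chi_1: 3, chi_2: 0, chi_3: 0.

Why: Use <chi_rho, chi> = (1/|G|) sum_C |C| * chi_rho(C) * conj(chi(C)) with |G| = 6 for each irreducible chi in the table:
  <chi_rho, chi_1> = (1/6)[1*(3)*conj(1) + 2*(3)*conj(1) + 3*(3)*conj(1)]
      = (1/6)[(3) + (6) + (9)] = 18/6 = 3
  <chi_rho, chi_2> = (1/6)[1*(3)*conj(1) + 2*(3)*conj(1) + 3*(3)*conj(-1)]
      = (1/6)[(3) + (6) + (-9)] = 0/6 = 0
  <chi_rho, chi_3> = (1/6)[1*(3)*conj(2) + 2*(3)*conj(-1) + 3*(3)*conj(0)]
      = (1/6)[(6) + (-6) + (0)] = 0/6 = 0
Dimension check: dim(rho) = sum (mult * dim) = 3*1 + 0*1 + 0*2 = 3 = chi_rho(e) = 3.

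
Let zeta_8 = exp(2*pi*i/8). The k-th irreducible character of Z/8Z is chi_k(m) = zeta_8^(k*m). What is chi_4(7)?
chi_4(7) = zeta_8^28 = -1

Argument: chi_4(7) = zeta_8^(4*7) = zeta_8^28. Since zeta_8^8 = 1, this equals zeta_8^4 = exp(2*pi*i*4/8) = -1.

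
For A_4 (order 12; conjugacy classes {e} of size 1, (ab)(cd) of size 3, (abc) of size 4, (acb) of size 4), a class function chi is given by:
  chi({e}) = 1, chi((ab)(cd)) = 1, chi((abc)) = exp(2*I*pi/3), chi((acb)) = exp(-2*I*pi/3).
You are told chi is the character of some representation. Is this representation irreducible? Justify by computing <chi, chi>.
Irreducible: <chi, chi> = 1.

Justification: <chi, chi> = (1/|G|) sum_C |C| * |chi(C)|^2 = (1/12)[1*|1|^2 + 3*|1|^2 + 4*|exp(2*I*pi/3)|^2 + 4*|exp(-2*I*pi/3)|^2]
  = (1/12)[(1) + (3) + (4) + (4)] = 12/12 = 1.
(Exp terms are combined using exp(i*s)*conj(exp(i*t)) = exp(i*(s-t)), and sums of them are collapsed using the identity that for every m > 1 the m distinct m-th roots of unity sum to 0, e.g. 1 + exp(2*I*pi/3) + exp(-2*I*pi/3) = 0.)
A character is irreducible iff <chi, chi> = 1, so this representation is irreducible.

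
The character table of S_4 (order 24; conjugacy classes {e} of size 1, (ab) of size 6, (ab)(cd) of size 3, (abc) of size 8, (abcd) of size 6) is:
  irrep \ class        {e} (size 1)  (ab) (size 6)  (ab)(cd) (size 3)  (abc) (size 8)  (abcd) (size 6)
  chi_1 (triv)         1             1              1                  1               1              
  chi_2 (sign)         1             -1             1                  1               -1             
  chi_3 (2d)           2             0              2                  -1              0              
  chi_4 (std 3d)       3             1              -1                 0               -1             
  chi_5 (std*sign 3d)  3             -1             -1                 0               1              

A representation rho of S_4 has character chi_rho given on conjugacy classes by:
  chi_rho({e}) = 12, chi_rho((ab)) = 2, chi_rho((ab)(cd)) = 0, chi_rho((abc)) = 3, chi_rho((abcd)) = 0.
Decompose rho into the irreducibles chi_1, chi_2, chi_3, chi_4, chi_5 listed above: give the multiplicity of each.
Multiplicities: chi_1: 2, chi_2: 1, chi_3: 0, chi_4: 2, chi_5: 1.

Solution. Use <chi_rho, chi> = (1/|G|) sum_C |C| * chi_rho(C) * conj(chi(C)) with |G| = 24 for each irreducible chi in the table:
  <chi_rho, chi_1> = (1/24)[1*(12)*conj(1) + 6*(2)*conj(1) + 3*(0)*conj(1) + 8*(3)*conj(1) + 6*(0)*conj(1)]
      = (1/24)[(12) + (12) + (0) + (24) + (0)] = 48/24 = 2
  <chi_rho, chi_2> = (1/24)[1*(12)*conj(1) + 6*(2)*conj(-1) + 3*(0)*conj(1) + 8*(3)*conj(1) + 6*(0)*conj(-1)]
      = (1/24)[(12) + (-12) + (0) + (24) + (0)] = 24/24 = 1
  <chi_rho, chi_3> = (1/24)[1*(12)*conj(2) + 6*(2)*conj(0) + 3*(0)*conj(2) + 8*(3)*conj(-1) + 6*(0)*conj(0)]
      = (1/24)[(24) + (0) + (0) + (-24) + (0)] = 0/24 = 0
  <chi_rho, chi_4> = (1/24)[1*(12)*conj(3) + 6*(2)*conj(1) + 3*(0)*conj(-1) + 8*(3)*conj(0) + 6*(0)*conj(-1)]
      = (1/24)[(36) + (12) + (0) + (0) + (0)] = 48/24 = 2
  <chi_rho, chi_5> = (1/24)[1*(12)*conj(3) + 6*(2)*conj(-1) + 3*(0)*conj(-1) + 8*(3)*conj(0) + 6*(0)*conj(1)]
      = (1/24)[(36) + (-12) + (0) + (0) + (0)] = 24/24 = 1
Dimension check: dim(rho) = sum (mult * dim) = 2*1 + 1*1 + 0*2 + 2*3 + 1*3 = 12 = chi_rho(e) = 12.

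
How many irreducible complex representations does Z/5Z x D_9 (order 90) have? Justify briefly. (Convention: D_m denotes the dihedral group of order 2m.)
30

Justification: The number of irreducible complex representations of a finite group equals its number of conjugacy classes. For a direct product, #classes(G x H) = #classes(G) * #classes(H). Z/5Z has 5 classes (abelian), D_9 has 6 classes, so 5 * 6 = 30, so Z/5Z x D_9 (order 90) has exactly 30 irreducible complex representations.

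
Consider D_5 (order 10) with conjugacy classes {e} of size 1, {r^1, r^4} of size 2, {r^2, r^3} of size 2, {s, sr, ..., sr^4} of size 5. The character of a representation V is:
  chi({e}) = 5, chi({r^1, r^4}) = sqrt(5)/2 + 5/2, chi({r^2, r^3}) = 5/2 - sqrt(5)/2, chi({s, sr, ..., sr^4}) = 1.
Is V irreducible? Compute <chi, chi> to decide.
Not irreducible (reducible): <chi, chi> = 6 > 1.

Why: <chi, chi> = (1/|G|) sum_C |C| * |chi(C)|^2 = (1/10)[1*|5|^2 + 2*|sqrt(5)/2 + 5/2|^2 + 2*|5/2 - sqrt(5)/2|^2 + 5*|1|^2]
  = (1/10)[(25) + (5*sqrt(5) + 15) + (15 - 5*sqrt(5)) + (5)] = 60/10 = 6.
A character is irreducible iff <chi, chi> = 1, so this representation is reducible.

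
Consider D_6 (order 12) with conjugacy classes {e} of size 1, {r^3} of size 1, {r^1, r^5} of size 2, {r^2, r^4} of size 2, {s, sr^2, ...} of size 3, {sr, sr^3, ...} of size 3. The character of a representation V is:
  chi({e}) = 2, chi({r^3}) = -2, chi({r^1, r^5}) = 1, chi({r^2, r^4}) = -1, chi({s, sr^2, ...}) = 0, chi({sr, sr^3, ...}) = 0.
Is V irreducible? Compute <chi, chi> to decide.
Irreducible: <chi, chi> = 1.

Working: <chi, chi> = (1/|G|) sum_C |C| * |chi(C)|^2 = (1/12)[1*|2|^2 + 1*|-2|^2 + 2*|1|^2 + 2*|-1|^2 + 3*|0|^2 + 3*|0|^2]
  = (1/12)[(4) + (4) + (2) + (2) + (0) + (0)] = 12/12 = 1.
A character is irreducible iff <chi, chi> = 1, so this representation is irreducible.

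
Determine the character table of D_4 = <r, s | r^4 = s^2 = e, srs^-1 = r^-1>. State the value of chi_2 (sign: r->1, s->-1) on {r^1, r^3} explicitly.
Conjugacy classes: {e} of size 1, {r^2} of size 1, {r^1, r^3} of size 2, {s, sr^2, ...} of size 2, {sr, sr^3, ...} of size 2.
Character table:
  irrep \ class              {e} (size 1)  {r^2} (size 1)  {r^1, r^3} (size 2)  {s, sr^2, ...} (size 2)  {sr, sr^3, ...} (size 2)
  chi_1 (triv)               1             1               1                    1                        1                       
  chi_2 (sign: r->1, s->-1)  1             1               1                    -1                       -1                      
  chi_3 (r->-1, s->1)        1             1               -1                   1                        -1                      
  chi_4 (r->-1, s->-1)       1             1               -1                   -1                       1                       
  chi_5 (2d, j=1)            2             -2              0                    0                        0                       

Spot check: chi_2 (sign: r->1, s->-1) on {r^1, r^3} = 1.

Solution. D_4 has order 2*4 = 8 with 5 conjugacy classes, hence 5 irreducibles. Sum of squared dims 1 + 1 + 1 + 1 + 4 = 8 = |G|. Linear characters come from the abelianisation; the 2-dimensional irreps have character r^k -> 2*cos(2*pi*j*k/4), reflections -> 0.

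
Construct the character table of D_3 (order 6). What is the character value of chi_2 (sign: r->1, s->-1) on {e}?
Conjugacy classes: {e} of size 1, {r^1, r^2} of size 2, {s, sr, ..., sr^2} of size 3.
Character table:
  irrep \ class              {e} (size 1)  {r^1, r^2} (size 2)  {s, sr, ..., sr^2} (size 3)
  chi_1 (triv)               1             1                    1                          
  chi_2 (sign: r->1, s->-1)  1             1                    -1                         
  chi_3 (2d, j=1)            2             -1                   0                          

Spot check: chi_2 (sign: r->1, s->-1) on {e} = 1.

Proof sketch: D_3 has order 2*3 = 6 with 3 conjugacy classes, hence 3 irreducibles. Sum of squared dims 1 + 1 + 4 = 6 = |G|. Linear characters come from the abelianisation; the 2-dimensional irreps have character r^k -> 2*cos(2*pi*j*k/3), reflections -> 0.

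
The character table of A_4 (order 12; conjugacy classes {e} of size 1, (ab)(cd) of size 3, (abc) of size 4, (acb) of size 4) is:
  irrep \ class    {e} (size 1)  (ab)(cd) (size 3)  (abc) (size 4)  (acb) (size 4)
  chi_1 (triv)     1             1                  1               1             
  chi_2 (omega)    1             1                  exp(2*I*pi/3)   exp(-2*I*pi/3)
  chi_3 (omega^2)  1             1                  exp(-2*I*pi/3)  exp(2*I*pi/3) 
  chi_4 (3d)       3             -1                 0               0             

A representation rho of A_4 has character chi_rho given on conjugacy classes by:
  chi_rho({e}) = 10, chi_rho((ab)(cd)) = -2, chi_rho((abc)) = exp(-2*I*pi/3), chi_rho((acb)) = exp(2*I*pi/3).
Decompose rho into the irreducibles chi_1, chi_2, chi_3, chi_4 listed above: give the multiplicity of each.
Multiplicities: chi_1: 0, chi_2: 0, chi_3: 1, chi_4: 3.

Argument: Use <chi_rho, chi> = (1/|G|) sum_C |C| * chi_rho(C) * conj(chi(C)) with |G| = 12 for each irreducible chi in the table:
  <chi_rho, chi_1> = (1/12)[1*(10)*conj(1) + 3*(-2)*conj(1) + 4*(exp(-2*I*pi/3))*conj(1) + 4*(exp(2*I*pi/3))*conj(1)]
      = (1/12)[(10) + (-6) + (4*exp(-2*I*pi/3)) + (4*exp(2*I*pi/3))] = 0/12 = 0
  <chi_rho, chi_2> = (1/12)[1*(10)*conj(1) + 3*(-2)*conj(1) + 4*(exp(-2*I*pi/3))*conj(exp(2*I*pi/3)) + 4*(exp(2*I*pi/3))*conj(exp(-2*I*pi/3))]
      = (1/12)[(10) + (-6) + (4*exp(2*I*pi/3)) + (4*exp(-2*I*pi/3))] = 0/12 = 0
  <chi_rho, chi_3> = (1/12)[1*(10)*conj(1) + 3*(-2)*conj(1) + 4*(exp(-2*I*pi/3))*conj(exp(-2*I*pi/3)) + 4*(exp(2*I*pi/3))*conj(exp(2*I*pi/3))]
      = (1/12)[(10) + (-6) + (4) + (4)] = 12/12 = 1
  <chi_rho, chi_4> = (1/12)[1*(10)*conj(3) + 3*(-2)*conj(-1) + 4*(exp(-2*I*pi/3))*conj(0) + 4*(exp(2*I*pi/3))*conj(0)]
      = (1/12)[(30) + (6) + (0) + (0)] = 36/12 = 3
(Exp terms are combined using exp(i*s)*conj(exp(i*t)) = exp(i*(s-t)), and sums of them are collapsed using the identity that for every m > 1 the m distinct m-th roots of unity sum to 0, e.g. 1 + exp(2*I*pi/3) + exp(-2*I*pi/3) = 0.)
Dimension check: dim(rho) = sum (mult * dim) = 0*1 + 0*1 + 1*1 + 3*3 = 10 = chi_rho(e) = 10.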